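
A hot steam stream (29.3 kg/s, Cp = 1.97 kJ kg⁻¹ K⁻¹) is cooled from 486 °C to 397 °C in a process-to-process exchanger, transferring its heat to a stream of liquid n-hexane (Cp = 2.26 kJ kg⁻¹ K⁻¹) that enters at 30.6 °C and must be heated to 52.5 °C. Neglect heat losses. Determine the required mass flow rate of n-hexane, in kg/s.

ṁ_c = 104 kg/s

Heat released by hot stream: Q = 29.3 × 1.97 × (486 − 397) = 5137.2 kJ/s
Energy balance on cold side (adiabatic exchanger): Q = ṁ_c·Cp_c·(T_c,out − T_c,in)
ṁ_c = 5137.2 / [2.26 × (52.5 − 30.6)] = 103.79 kg/s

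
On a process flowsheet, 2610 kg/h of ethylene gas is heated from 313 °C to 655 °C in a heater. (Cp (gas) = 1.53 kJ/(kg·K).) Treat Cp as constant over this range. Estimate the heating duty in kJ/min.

Q = ṁ·Cp·ΔT = 2610 × 1.53 × (655 − 313) = 1.3657e+06 kJ/h
Converting: 1.3657e+06 / 3600 s = 379.36 kW
Heating duty = 22762 kJ/min

Q = 22800 kJ/min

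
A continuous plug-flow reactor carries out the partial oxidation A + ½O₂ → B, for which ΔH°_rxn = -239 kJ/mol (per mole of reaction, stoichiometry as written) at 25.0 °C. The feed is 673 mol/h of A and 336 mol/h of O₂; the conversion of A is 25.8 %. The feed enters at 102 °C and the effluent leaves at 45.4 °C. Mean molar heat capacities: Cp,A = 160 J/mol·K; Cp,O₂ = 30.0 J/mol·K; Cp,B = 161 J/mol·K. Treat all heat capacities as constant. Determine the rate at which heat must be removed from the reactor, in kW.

Extent of reaction ξ = 0.258 × 673 = 173.63 mol/h
Reaction term: ξ·ΔH°_rxn = 173.63 × -239 = -41499 kJ/h
Sensible, feed 102→25 °C: -9067.5 kJ/h
Outlet flows (mol/h): A 499.37, O₂ 249.18, B 173.63
Sensible, products 25→45.4 °C: 2352.7 kJ/h
Q = ΔH = -48213 kJ/h = -13.393 kW
Heat removed = 13.393 kW

Q_out = 13.4 kW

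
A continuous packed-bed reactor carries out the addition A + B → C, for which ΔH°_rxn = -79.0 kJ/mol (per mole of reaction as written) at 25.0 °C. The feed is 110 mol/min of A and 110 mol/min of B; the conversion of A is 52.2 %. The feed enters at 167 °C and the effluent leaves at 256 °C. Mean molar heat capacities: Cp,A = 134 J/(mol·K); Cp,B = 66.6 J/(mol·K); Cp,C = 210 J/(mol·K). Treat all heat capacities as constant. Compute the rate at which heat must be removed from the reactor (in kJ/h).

Q_out = 147000 kJ/h

Extent of reaction ξ = 0.522 × 110 = 57.42 mol/min
Reaction term: ξ·ΔH°_rxn = 57.42 × -79.0 = -4536.2 kJ/min
Sensible, feed 167→25 °C: -3133.4 kJ/min
Outlet flows (mol/min): A 52.58, B 52.58, C 57.42
Sensible, products 25→256 °C: 5221.9 kJ/min
Q = ΔH = -2447.6 kJ/min = -40.794 kW
Heat removed = 146860 kJ/h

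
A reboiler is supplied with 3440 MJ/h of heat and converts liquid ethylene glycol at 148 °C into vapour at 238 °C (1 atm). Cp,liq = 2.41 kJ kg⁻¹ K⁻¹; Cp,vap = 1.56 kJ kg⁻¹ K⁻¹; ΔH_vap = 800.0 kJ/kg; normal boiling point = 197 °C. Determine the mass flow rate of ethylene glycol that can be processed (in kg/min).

Δh = 2.41×(197−148) + 800.0 + 1.56×(238−197) = 982.05 kJ/kg
Q = 3440 MJ/h = 955.56 kJ/s = 57333 kJ/min
ṁ = Q/Δh = 57333 / 982.05 = 58.381 kg/min

ṁ = 58.4 kg/min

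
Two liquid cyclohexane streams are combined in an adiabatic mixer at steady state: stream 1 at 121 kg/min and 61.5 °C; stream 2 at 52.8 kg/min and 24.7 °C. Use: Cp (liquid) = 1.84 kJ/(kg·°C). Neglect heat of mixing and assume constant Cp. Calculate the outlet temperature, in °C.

T_out = 50.3 °C

Energy balance with Q = 0: Σ ṁᵢCp,ᵢ(T_out − Tᵢ) = 0
Σ ṁᵢCp,ᵢTᵢ = 121×1.84×61.5 + 52.8×1.84×24.7 = 16092
Σ ṁᵢCp,ᵢ = 121×1.84 + 52.8×1.84 = 319.79
T_out = 16092 / 319.79 = 50.32 °C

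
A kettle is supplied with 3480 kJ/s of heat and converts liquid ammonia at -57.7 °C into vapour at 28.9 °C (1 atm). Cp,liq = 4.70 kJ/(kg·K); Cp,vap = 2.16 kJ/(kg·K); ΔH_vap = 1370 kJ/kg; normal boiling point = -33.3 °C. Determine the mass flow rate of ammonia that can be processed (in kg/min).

ṁ = 129 kg/min

Δh = 4.70×(-33.3−-57.7) + 1370 + 2.16×(28.9−-33.3) = 1619 kJ/kg
Q = 3480 kJ/s = 3480 kJ/s = 208800 kJ/min
ṁ = Q/Δh = 208800 / 1619 = 128.97 kg/min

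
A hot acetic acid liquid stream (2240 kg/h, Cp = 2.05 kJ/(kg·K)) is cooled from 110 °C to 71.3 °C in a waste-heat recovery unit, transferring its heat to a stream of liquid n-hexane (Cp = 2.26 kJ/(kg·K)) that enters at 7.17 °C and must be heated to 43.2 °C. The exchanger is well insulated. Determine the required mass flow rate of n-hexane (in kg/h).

Heat released by hot stream: Q = 2240 × 2.05 × (110 − 71.3) = 177710 kJ/h
Energy balance on cold side (adiabatic exchanger): Q = ṁ_c·Cp_c·(T_c,out − T_c,in)
ṁ_c = 177710 / [2.26 × (43.2 − 7.17)] = 2182.4 kg/h

ṁ_c = 2180 kg/h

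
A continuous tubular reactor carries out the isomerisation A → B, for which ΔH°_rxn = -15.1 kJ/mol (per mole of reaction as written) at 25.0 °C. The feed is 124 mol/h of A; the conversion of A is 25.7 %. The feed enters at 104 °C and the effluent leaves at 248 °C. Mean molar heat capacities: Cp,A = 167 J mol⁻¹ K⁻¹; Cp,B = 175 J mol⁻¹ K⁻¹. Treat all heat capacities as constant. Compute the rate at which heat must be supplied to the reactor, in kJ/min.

Extent of reaction ξ = 0.257 × 124 = 31.868 mol/h
Reaction term: ξ·ΔH°_rxn = 31.868 × -15.1 = -481.21 kJ/h
Sensible, feed 104→25 °C: -1635.9 kJ/h
Outlet flows (mol/h): A 92.132, B 31.868
Sensible, products 25→248 °C: 4674.7 kJ/h
Q = ΔH = 2557.6 kJ/h = 0.71044 kW
Heat supplied = 42.627 kJ/min

Q_in = 42.6 kJ/min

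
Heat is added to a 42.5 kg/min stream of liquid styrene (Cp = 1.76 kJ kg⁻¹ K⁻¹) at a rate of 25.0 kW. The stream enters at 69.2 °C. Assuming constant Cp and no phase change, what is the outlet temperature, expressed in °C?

T_out = 89.3 °C

Q = 25.0 kW = 1500 kJ/min
ΔT = Q/(ṁ·Cp) = 1500/(42.5×1.76) = 20.053 K
T_out = 69.2 + 20.053 = 89.253 °C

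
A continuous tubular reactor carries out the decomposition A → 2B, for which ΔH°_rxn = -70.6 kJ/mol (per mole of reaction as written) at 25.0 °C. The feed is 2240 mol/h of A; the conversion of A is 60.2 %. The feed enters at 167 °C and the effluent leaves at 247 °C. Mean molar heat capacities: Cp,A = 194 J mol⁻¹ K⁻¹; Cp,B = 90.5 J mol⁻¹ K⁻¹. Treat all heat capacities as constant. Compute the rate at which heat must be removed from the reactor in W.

Q_out = 17900 W

Extent of reaction ξ = 0.602 × 2240 = 1348.5 mol/h
Reaction term: ξ·ΔH°_rxn = 1348.5 × -70.6 = -95203 kJ/h
Sensible, feed 167→25 °C: -61708 kJ/h
Outlet flows (mol/h): A 891.52, B 2697
Sensible, products 25→247 °C: 92581 kJ/h
Q = ΔH = -64330 kJ/h = -17.869 kW
Heat removed = 17869 W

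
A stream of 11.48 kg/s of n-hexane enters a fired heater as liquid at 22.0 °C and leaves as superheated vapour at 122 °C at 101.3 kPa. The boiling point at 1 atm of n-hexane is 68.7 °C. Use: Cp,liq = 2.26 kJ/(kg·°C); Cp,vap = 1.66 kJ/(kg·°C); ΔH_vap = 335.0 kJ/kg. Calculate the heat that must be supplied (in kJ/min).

Q = 364000 kJ/min

liquid 22.0→68.7 °C: 105.54 kJ/kg
vaporisation at 68.7 °C: 335 kJ/kg
vapour 68.7→122 °C: 88.478 kJ/kg
Δh = 105.54 + 335 + 88.478 = 529.02 kJ/kg
Q = ṁ·Δh = 11.48 kg/s × 529.02 kJ/kg = 6073.1 kJ/s
|Q| = 6073.1 kW = 364390 kJ/min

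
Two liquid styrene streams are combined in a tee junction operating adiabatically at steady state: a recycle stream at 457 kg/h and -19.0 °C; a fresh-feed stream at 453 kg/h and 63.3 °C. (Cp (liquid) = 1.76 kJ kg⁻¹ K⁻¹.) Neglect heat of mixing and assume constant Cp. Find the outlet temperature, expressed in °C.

T_out = 22.0 °C

Energy balance with Q = 0: Σ ṁᵢCp,ᵢ(T_out − Tᵢ) = 0
T_out = Σ ṁᵢCp,ᵢTᵢ / Σ ṁᵢCp,ᵢ
      = 35186 / 1601.6 = 21.969 °C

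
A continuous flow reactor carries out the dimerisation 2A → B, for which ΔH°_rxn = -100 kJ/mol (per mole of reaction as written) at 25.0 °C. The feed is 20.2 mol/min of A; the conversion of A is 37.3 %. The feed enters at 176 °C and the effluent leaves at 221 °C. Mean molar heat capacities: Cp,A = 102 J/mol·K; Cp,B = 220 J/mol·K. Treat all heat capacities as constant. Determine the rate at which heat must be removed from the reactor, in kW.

Extent of reaction ξ = 0.373 × 20.2 / 2 = 3.7673 mol/min
Reaction term: ξ·ΔH°_rxn = 3.7673 × -100 = -376.73 kJ/min
Sensible, feed 176→25 °C: -311.12 kJ/min
Outlet flows (mol/min): A 12.665, B 3.7673
Sensible, products 25→221 °C: 415.65 kJ/min
Q = ΔH = -272.2 kJ/min = -4.5366 kW
Heat removed = 4.5366 kW

Q_out = 4.54 kW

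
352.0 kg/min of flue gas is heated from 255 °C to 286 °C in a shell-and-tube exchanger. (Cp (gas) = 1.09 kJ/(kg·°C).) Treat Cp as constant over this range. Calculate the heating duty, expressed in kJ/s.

Q = ṁ·Cp·ΔT = 352.0 × 1.09 × (286 − 255) = 11894 kJ/min
Converting: 11894 / 60 s = 198.23 kW

Q = 198 kJ/s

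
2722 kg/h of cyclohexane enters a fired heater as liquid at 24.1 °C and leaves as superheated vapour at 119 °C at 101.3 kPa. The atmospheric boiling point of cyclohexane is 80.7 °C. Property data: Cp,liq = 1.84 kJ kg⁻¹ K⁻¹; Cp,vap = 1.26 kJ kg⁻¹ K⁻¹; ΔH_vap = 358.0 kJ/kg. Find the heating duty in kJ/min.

Q = 23200 kJ/min

liquid 24.1→80.7 °C: 104.14 kJ/kg
vaporisation at 80.7 °C: 358 kJ/kg
vapour 80.7→119 °C: 48.258 kJ/kg
Δh = 104.14 + 358 + 48.258 = 510.4 kJ/kg
Q = ṁ·Δh = 2722 kg/h × 510.4 kJ/kg = 1.3893e+06 kJ/h
|Q| = 385.92 kW = 23155 kJ/min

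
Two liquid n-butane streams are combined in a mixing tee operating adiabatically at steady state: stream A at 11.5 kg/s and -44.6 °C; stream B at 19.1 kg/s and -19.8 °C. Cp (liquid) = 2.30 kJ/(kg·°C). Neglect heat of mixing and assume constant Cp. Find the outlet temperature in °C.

No heat crosses the boundary, so H_out = H_in.
T_out = Σ ṁᵢCp,ᵢTᵢ / Σ ṁᵢCp,ᵢ
      = -2049.5 / 70.38 = -29.12 °C

T_out = -29.1 °C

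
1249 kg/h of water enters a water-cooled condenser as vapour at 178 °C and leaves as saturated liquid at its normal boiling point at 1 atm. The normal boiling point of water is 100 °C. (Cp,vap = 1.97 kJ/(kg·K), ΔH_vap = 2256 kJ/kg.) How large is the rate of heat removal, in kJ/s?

Q_c = 836 kJ/s

vapour 178→100 °C: -153.66 kJ/kg
condensation at 100 °C: -2256 kJ/kg
Δh = -153.66 + -2256 = -2409.7 kJ/kg
Q = ṁ·Δh = 1249 kg/h × -2409.7 kJ/kg = -3.0097e+06 kJ/h
|Q| = 836.02 kW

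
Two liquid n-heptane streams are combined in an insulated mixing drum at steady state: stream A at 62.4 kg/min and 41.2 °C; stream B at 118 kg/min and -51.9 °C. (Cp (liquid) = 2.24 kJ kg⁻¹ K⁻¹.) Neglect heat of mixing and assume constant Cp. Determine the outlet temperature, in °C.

T_out = -19.7 °C

Adiabatic, steady state ⇒ Σ ṁᵢCp,ᵢ(T_out − Tᵢ) = 0
T_out = Σ ṁᵢCp,ᵢTᵢ / Σ ṁᵢCp,ᵢ
      = -7959.4 / 404.1 = -19.697 °C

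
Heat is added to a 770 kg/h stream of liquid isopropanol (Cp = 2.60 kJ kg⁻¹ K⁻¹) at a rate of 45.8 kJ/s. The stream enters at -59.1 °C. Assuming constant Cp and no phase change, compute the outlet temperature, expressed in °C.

Q = 45.8 kJ/s = 164880 kJ/h
ΔT = Q/(ṁ·Cp) = 164880/(770×2.60) = 82.358 K
T_out = -59.1 + 82.358 = 23.258 °C

T_out = 23.3 °C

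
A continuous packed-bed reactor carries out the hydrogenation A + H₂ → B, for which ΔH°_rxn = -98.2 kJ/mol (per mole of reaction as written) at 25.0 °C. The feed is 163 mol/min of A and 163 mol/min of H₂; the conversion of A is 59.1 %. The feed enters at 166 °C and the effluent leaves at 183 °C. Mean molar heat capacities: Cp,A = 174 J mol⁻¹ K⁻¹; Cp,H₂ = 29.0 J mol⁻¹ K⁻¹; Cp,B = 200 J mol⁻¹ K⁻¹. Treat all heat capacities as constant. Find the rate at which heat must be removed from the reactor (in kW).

Q_out = 149 kW

Extent of reaction ξ = 0.591 × 163 = 96.333 mol/min
Reaction term: ξ·ΔH°_rxn = 96.333 × -98.2 = -9459.9 kJ/min
Sensible, feed 166→25 °C: -4665.5 kJ/min
Outlet flows (mol/min): A 66.667, H₂ 66.667, B 96.333
Sensible, products 25→183 °C: 5182.4 kJ/min
Q = ΔH = -8943 kJ/min = -149.05 kW
Heat removed = 149.05 kW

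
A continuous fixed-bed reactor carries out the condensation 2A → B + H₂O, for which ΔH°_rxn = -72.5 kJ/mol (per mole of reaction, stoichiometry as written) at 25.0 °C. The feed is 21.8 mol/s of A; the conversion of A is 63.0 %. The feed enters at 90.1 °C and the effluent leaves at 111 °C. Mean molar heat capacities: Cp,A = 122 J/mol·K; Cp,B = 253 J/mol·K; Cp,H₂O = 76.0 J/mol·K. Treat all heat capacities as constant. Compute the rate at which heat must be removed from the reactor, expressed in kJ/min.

Q_out = 23500 kJ/min

Extent of reaction ξ = 0.630 × 21.8 / 2 = 6.867 mol/s
Reaction term: ξ·ΔH°_rxn = 6.867 × -72.5 = -497.86 kJ/s
Sensible, feed 90.1→25 °C: -173.14 kJ/s
Outlet flows (mol/s): A 8.066, B 6.867, H₂O 6.867
Sensible, products 25→111 °C: 278.92 kJ/s
Q = ΔH = -392.07 kJ/s = -392.07 kW
Heat removed = 23524 kJ/min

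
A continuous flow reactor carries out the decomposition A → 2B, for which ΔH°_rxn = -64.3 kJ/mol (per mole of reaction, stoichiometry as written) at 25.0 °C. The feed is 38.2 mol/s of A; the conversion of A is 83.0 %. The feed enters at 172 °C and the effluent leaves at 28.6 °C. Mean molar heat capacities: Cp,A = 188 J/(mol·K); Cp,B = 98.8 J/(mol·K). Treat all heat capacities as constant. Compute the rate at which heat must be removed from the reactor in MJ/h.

Q_out = 11000 MJ/h

Extent of reaction ξ = 0.830 × 38.2 = 31.706 mol/s
Reaction term: ξ·ΔH°_rxn = 31.706 × -64.3 = -2038.7 kJ/s
Sensible, feed 172→25 °C: -1055.7 kJ/s
Outlet flows (mol/s): A 6.494, B 63.412
Sensible, products 25→28.6 °C: 26.95 kJ/s
Q = ΔH = -3067.4 kJ/s = -3067.4 kW
Heat removed = 11043 MJ/h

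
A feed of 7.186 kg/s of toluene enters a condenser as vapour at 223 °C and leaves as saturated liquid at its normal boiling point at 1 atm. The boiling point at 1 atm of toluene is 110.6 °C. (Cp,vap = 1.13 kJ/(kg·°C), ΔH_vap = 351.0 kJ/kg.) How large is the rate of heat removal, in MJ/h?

vapour 223→110.6 °C: -127.01 kJ/kg
condensation at 110.6 °C: -351 kJ/kg
Δh = -127.01 + -351 = -478.01 kJ/kg
Q = ṁ·Δh = 7.186 kg/s × -478.01 kJ/kg = -3435 kJ/s
|Q| = 3435 kW = 12366 MJ/h

Q_c = 12400 MJ/h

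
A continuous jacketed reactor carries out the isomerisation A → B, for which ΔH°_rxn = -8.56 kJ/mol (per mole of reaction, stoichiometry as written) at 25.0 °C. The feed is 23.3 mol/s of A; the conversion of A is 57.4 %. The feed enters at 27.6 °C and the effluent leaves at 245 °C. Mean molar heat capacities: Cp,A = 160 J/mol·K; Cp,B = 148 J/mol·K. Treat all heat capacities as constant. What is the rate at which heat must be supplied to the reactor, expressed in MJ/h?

Extent of reaction ξ = 0.574 × 23.3 = 13.374 mol/s
Reaction term: ξ·ΔH°_rxn = 13.374 × -8.56 = -114.48 kJ/s
Sensible, feed 27.6→25 °C: -9.6928 kJ/s
Outlet flows (mol/s): A 9.9258, B 13.374
Sensible, products 25→245 °C: 784.85 kJ/s
Q = ΔH = 660.68 kJ/s = 660.68 kW
Heat supplied = 2378.4 MJ/h

Q_in = 2380 MJ/h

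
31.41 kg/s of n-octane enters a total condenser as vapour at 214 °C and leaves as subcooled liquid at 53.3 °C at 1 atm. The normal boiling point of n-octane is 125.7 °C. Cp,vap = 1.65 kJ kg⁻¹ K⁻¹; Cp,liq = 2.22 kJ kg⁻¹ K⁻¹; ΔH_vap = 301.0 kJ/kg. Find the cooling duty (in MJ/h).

vapour 214→125.7 °C: -145.69 kJ/kg
condensation at 125.7 °C: -301 kJ/kg
liquid 125.7→53.3 °C: -160.73 kJ/kg
Δh = -145.69 + -301 + -160.73 = -607.42 kJ/kg
Q = ṁ·Δh = 31.41 kg/s × -607.42 kJ/kg = -19079 kJ/s
|Q| = 19079 kW = 68685 MJ/h

Q_c = 68700 MJ/h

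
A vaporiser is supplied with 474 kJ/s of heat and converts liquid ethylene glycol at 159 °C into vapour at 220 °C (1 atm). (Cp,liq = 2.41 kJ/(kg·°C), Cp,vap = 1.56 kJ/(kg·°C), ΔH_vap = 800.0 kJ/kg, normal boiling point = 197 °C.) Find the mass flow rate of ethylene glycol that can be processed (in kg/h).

Δh = 2.41×(197−159) + 800.0 + 1.56×(220−197) = 927.46 kJ/kg
Q = 474 kJ/s = 474 kJ/s = 1.7064e+06 kJ/h
ṁ = Q/Δh = 1.7064e+06 / 927.46 = 1839.9 kg/h

ṁ = 1840 kg/h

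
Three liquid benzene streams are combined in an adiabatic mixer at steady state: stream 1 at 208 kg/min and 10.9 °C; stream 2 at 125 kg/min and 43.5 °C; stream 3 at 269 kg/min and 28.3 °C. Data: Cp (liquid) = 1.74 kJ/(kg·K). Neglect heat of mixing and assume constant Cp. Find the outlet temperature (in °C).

T_out = 25.4 °C

Adiabatic, steady state ⇒ Σ ṁᵢCp,ᵢ(T_out − Tᵢ) = 0
Σ ṁᵢCp,ᵢTᵢ = 208×1.74×10.9 + 125×1.74×43.5 + 269×1.74×28.3 = 26652
Σ ṁᵢCp,ᵢ = 208×1.74 + 125×1.74 + 269×1.74 = 1047.5
T_out = 26652 / 1047.5 = 25.444 °C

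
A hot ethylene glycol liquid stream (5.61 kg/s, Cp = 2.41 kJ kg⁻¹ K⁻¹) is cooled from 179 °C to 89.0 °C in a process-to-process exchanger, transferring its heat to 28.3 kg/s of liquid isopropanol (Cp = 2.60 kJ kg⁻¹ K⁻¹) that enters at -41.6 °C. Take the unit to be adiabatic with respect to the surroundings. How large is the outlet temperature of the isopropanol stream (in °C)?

T_c,out = -25.1 °C

Heat released by hot stream: Q = 5.61 × 2.41 × (179 − 89.0) = 1216.8 kJ/s
Energy balance on cold side (adiabatic exchanger): Q = ṁ_c·Cp_c·(T_c,out − T_c,in)
T_c,out = -41.6 + 1216.8/(28.3 × 2.60) = -25.063 °C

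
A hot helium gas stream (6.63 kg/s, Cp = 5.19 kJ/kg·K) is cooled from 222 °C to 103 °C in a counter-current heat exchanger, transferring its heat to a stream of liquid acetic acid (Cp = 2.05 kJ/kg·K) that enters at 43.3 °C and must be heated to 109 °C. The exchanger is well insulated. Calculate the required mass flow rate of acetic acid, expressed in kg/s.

Heat released by hot stream: Q = 6.63 × 5.19 × (222 − 103) = 4094.8 kJ/s
Energy balance on cold side (adiabatic exchanger): Q = ṁ_c·Cp_c·(T_c,out − T_c,in)
ṁ_c = 4094.8 / [2.05 × (109 − 43.3)] = 30.402 kg/s

ṁ_c = 30.4 kg/s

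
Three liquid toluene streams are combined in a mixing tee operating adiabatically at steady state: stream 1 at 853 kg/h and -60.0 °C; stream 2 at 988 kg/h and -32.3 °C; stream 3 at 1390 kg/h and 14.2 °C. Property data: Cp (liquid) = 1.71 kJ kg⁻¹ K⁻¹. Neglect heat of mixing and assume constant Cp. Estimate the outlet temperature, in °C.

No heat crosses the boundary, so H_out = H_in.
Σ ṁᵢCp,ᵢTᵢ = 853×1.71×-60.0 + 988×1.71×-32.3 + 1390×1.71×14.2 = -108340
Σ ṁᵢCp,ᵢ = 853×1.71 + 988×1.71 + 1390×1.71 = 5525
T_out = -108340 / 5525 = -19.608 °C

T_out = -19.6 °C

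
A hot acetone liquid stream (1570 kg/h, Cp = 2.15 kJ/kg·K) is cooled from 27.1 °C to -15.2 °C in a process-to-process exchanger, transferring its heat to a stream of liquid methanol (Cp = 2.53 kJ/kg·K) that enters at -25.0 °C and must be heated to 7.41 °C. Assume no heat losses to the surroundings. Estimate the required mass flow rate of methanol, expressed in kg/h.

Heat released by hot stream: Q = 1570 × 2.15 × (27.1 − -15.2) = 142780 kJ/h
Energy balance on cold side (adiabatic exchanger): Q = ṁ_c·Cp_c·(T_c,out − T_c,in)
ṁ_c = 142780 / [2.53 × (7.41 − -25.0)] = 1741.3 kg/h

ṁ_c = 1740 kg/h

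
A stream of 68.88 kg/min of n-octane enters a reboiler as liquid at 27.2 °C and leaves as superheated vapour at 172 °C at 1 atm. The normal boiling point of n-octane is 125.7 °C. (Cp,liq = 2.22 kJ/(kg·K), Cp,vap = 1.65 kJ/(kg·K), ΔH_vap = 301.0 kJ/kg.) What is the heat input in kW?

Q = 684 kW

liquid 27.2→125.7 °C: 218.67 kJ/kg
vaporisation at 125.7 °C: 301 kJ/kg
vapour 125.7→172 °C: 76.395 kJ/kg
Δh = 218.67 + 301 + 76.395 = 596.07 kJ/kg
Q = ṁ·Δh = 68.88 kg/min × 596.07 kJ/kg = 41057 kJ/min
|Q| = 684.28 kW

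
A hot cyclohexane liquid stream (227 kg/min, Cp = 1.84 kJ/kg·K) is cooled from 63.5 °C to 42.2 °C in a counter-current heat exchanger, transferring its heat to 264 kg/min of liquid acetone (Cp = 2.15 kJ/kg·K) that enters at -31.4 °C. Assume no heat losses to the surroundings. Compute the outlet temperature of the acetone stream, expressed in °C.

T_c,out = -15.7 °C

Heat released by hot stream: Q = 227 × 1.84 × (63.5 − 42.2) = 8896.6 kJ/min
Energy balance on cold side (adiabatic exchanger): Q = ṁ_c·Cp_c·(T_c,out − T_c,in)
T_c,out = -31.4 + 8896.6/(264 × 2.15) = -15.726 °C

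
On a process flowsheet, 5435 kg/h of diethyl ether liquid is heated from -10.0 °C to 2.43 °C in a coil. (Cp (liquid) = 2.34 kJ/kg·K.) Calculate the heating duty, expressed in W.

Q = 43900 W

Q = ṁ·Cp·ΔT = 5435 × 2.34 × (2.43 − -10.0) = 158080 kJ/h
Converting: 158080 / 3600 s = 43.912 kW
Heating duty = 43912 W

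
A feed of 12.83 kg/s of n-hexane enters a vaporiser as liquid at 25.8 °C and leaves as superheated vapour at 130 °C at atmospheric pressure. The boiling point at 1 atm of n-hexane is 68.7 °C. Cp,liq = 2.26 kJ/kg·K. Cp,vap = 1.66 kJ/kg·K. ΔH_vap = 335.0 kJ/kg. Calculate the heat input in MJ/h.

liquid 25.8→68.7 °C: 96.954 kJ/kg
vaporisation at 68.7 °C: 335 kJ/kg
vapour 68.7→130 °C: 101.76 kJ/kg
Δh = 96.954 + 335 + 101.76 = 533.71 kJ/kg
Q = ṁ·Δh = 12.83 kg/s × 533.71 kJ/kg = 6847.5 kJ/s
|Q| = 6847.5 kW = 24651 MJ/h

Q = 24700 MJ/h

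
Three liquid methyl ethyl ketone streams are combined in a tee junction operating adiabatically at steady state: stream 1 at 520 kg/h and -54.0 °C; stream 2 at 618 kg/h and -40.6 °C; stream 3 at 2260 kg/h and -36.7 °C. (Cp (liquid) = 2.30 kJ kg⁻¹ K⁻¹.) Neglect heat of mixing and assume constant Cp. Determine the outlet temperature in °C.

Energy balance with Q = 0: Σ ṁᵢCp,ᵢ(T_out − Tᵢ) = 0
T_out = Σ ṁᵢCp,ᵢTᵢ / Σ ṁᵢCp,ᵢ
      = -313060 / 7815.4 = -40.057 °C

T_out = -40.1 °C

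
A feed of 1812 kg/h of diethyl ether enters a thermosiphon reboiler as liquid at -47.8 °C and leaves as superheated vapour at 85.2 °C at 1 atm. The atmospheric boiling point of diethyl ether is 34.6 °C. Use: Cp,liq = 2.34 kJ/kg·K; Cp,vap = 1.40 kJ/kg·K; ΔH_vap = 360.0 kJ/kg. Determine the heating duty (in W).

Q = 314000 W

liquid -47.8→34.6 °C: 192.82 kJ/kg
vaporisation at 34.6 °C: 360 kJ/kg
vapour 34.6→85.2 °C: 70.84 kJ/kg
Δh = 192.82 + 360 + 70.84 = 623.66 kJ/kg
Q = ṁ·Δh = 1812 kg/h × 623.66 kJ/kg = 1.1301e+06 kJ/h
|Q| = 313.91 kW = 313910 W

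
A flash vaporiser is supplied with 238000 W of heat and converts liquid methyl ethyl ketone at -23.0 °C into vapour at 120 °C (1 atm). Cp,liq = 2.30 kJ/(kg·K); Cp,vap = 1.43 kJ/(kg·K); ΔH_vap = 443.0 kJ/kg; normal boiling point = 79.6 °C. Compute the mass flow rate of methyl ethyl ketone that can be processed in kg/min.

Δh = 2.30×(79.6−-23.0) + 443.0 + 1.43×(120−79.6) = 736.75 kJ/kg
Q = 238000 W = 238 kJ/s = 14280 kJ/min
ṁ = Q/Δh = 14280 / 736.75 = 19.382 kg/min

ṁ = 19.4 kg/min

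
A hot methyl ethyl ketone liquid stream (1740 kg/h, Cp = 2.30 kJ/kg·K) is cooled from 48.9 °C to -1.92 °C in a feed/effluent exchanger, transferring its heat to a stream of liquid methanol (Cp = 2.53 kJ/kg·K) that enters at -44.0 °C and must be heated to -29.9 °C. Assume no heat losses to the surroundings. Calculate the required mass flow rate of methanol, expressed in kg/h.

Heat released by hot stream: Q = 1740 × 2.30 × (48.9 − -1.92) = 203380 kJ/h
Energy balance on cold side (adiabatic exchanger): Q = ṁ_c·Cp_c·(T_c,out − T_c,in)
ṁ_c = 203380 / [2.53 × (-29.9 − -44.0)] = 5701.3 kg/h

ṁ_c = 5700 kg/h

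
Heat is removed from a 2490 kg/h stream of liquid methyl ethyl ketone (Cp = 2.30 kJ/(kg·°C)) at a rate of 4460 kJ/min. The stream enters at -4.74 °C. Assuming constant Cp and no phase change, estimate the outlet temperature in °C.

Q = 4460 kJ/min = 267600 kJ/h
ΔT = Q/(ṁ·Cp) = 267600/(2490×2.30) = 46.726 K
T_out = -4.74 − 46.726 = -51.466 °C

T_out = -51.5 °C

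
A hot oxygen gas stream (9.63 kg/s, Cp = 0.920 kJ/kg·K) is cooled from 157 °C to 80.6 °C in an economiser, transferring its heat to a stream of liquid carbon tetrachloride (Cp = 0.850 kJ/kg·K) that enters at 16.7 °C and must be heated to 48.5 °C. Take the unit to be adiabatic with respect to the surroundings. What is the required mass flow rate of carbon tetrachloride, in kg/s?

Heat released by hot stream: Q = 9.63 × 0.920 × (157 − 80.6) = 676.87 kJ/s
Energy balance on cold side (adiabatic exchanger): Q = ṁ_c·Cp_c·(T_c,out − T_c,in)
ṁ_c = 676.87 / [0.850 × (48.5 − 16.7)] = 25.042 kg/s

ṁ_c = 25.0 kg/s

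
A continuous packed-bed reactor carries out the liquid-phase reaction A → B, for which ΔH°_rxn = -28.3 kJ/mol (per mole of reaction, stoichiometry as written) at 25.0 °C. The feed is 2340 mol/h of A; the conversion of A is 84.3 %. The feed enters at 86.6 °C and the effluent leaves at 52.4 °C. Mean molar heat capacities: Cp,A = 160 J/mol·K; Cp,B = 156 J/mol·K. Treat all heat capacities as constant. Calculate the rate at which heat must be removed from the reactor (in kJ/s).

Q_out = 19.1 kJ/s

Extent of reaction ξ = 0.843 × 2340 = 1972.6 mol/h
Reaction term: ξ·ΔH°_rxn = 1972.6 × -28.3 = -55825 kJ/h
Sensible, feed 86.6→25 °C: -23063 kJ/h
Outlet flows (mol/h): A 367.38, B 1972.6
Sensible, products 25→52.4 °C: 10042 kJ/h
Q = ΔH = -68846 kJ/h = -19.124 kW
Heat removed = 19.124 kJ/s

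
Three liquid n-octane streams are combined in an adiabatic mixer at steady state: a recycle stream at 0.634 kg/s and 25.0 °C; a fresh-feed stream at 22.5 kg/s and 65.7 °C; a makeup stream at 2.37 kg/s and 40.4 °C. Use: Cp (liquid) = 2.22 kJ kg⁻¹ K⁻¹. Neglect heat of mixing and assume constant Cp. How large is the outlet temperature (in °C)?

Energy balance with Q = 0: Σ ṁᵢCp,ᵢ(T_out − Tᵢ) = 0
Σ ṁᵢCp,ᵢTᵢ = 0.634×2.22×25.0 + 22.5×2.22×65.7 + 2.37×2.22×40.4 = 3529.5
Σ ṁᵢCp,ᵢ = 0.634×2.22 + 22.5×2.22 + 2.37×2.22 = 56.619
T_out = 3529.5 / 56.619 = 62.337 °C

T_out = 62.3 °C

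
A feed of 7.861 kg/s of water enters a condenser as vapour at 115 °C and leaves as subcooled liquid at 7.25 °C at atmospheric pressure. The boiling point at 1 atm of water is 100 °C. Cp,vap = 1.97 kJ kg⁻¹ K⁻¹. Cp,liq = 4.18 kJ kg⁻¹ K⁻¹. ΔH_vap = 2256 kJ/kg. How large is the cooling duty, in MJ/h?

vapour 115→100 °C: -29.55 kJ/kg
condensation at 100 °C: -2256 kJ/kg
liquid 100→7.25 °C: -387.69 kJ/kg
Δh = -29.55 + -2256 + -387.69 = -2673.2 kJ/kg
Q = ṁ·Δh = 7.861 kg/s × -2673.2 kJ/kg = -21014 kJ/s
|Q| = 21014 kW = 75652 MJ/h

Q_c = 75700 MJ/h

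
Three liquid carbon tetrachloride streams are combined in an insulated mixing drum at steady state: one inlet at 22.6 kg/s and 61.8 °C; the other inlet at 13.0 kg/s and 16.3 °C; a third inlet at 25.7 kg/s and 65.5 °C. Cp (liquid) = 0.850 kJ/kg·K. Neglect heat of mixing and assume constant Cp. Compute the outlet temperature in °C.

T_out = 53.7 °C

No heat crosses the boundary, so H_out = H_in.
T_out = Σ ṁᵢCp,ᵢTᵢ / Σ ṁᵢCp,ᵢ
      = 2798.1 / 52.105 = 53.702 °C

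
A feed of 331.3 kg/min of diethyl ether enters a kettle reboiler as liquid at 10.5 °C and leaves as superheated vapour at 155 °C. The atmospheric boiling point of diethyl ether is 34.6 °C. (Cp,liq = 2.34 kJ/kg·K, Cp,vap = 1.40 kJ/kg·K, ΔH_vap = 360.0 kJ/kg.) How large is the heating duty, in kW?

Q = 3230 kW

liquid 10.5→34.6 °C: 56.394 kJ/kg
vaporisation at 34.6 °C: 360 kJ/kg
vapour 34.6→155 °C: 168.56 kJ/kg
Δh = 56.394 + 360 + 168.56 = 584.95 kJ/kg
Q = ṁ·Δh = 331.3 kg/min × 584.95 kJ/kg = 193800 kJ/min
|Q| = 3229.9 kW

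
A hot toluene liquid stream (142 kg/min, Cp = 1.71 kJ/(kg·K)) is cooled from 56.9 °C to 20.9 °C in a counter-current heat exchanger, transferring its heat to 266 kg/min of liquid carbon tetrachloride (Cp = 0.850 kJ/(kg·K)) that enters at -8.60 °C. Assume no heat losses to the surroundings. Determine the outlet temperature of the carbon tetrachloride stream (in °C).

T_c,out = 30.1 °C

Heat released by hot stream: Q = 142 × 1.71 × (56.9 − 20.9) = 8741.5 kJ/min
Energy balance on cold side (adiabatic exchanger): Q = ṁ_c·Cp_c·(T_c,out − T_c,in)
T_c,out = -8.60 + 8741.5/(266 × 0.850) = 30.062 °C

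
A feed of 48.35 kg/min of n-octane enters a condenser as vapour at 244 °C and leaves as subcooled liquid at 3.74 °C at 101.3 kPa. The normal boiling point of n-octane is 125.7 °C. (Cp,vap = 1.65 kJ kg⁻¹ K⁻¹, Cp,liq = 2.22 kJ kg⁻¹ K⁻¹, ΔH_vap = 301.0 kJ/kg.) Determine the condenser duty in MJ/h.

Q_c = 2220 MJ/h

vapour 244→125.7 °C: -195.19 kJ/kg
condensation at 125.7 °C: -301 kJ/kg
liquid 125.7→3.74 °C: -270.75 kJ/kg
Δh = -195.19 + -301 + -270.75 = -766.95 kJ/kg
Q = ṁ·Δh = 48.35 kg/min × -766.95 kJ/kg = -37082 kJ/min
|Q| = 618.03 kW = 2224.9 MJ/h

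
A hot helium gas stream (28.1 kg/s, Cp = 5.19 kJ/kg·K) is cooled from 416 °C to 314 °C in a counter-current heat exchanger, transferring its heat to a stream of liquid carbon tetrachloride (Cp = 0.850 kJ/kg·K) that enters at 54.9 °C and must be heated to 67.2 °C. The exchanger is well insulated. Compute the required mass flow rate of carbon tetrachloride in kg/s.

ṁ_c = 1420 kg/s

Heat released by hot stream: Q = 28.1 × 5.19 × (416 − 314) = 14876 kJ/s
Energy balance on cold side (adiabatic exchanger): Q = ṁ_c·Cp_c·(T_c,out − T_c,in)
ṁ_c = 14876 / [0.850 × (67.2 − 54.9)] = 1422.8 kg/s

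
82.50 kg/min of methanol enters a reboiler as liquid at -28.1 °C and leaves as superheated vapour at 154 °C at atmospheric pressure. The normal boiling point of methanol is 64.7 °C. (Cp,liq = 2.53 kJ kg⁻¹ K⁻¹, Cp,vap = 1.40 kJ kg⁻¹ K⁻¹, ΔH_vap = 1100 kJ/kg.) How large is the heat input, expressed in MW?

liquid -28.1→64.7 °C: 234.78 kJ/kg
vaporisation at 64.7 °C: 1100 kJ/kg
vapour 64.7→154 °C: 125.02 kJ/kg
Δh = 234.78 + 1100 + 125.02 = 1459.8 kJ/kg
Q = ṁ·Δh = 82.50 kg/min × 1459.8 kJ/kg = 120430 kJ/min
|Q| = 2007.2 kW = 2.0072 MW

Q = 2.01 MW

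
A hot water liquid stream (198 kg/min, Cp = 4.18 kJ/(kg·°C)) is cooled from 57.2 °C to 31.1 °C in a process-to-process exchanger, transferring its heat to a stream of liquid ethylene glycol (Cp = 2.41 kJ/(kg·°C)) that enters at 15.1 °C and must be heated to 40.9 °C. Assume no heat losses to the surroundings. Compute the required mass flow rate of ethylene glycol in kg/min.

ṁ_c = 347 kg/min

Heat released by hot stream: Q = 198 × 4.18 × (57.2 − 31.1) = 21601 kJ/min
Energy balance on cold side (adiabatic exchanger): Q = ṁ_c·Cp_c·(T_c,out − T_c,in)
ṁ_c = 21601 / [2.41 × (40.9 − 15.1)] = 347.41 kg/min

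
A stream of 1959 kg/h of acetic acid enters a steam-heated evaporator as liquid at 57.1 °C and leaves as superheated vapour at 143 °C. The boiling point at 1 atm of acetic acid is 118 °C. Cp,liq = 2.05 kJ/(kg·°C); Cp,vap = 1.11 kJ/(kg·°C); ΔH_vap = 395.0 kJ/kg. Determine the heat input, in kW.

Q = 298 kW

liquid 57.1→118 °C: 124.84 kJ/kg
vaporisation at 118 °C: 395 kJ/kg
vapour 118→143 °C: 27.75 kJ/kg
Δh = 124.84 + 395 + 27.75 = 547.6 kJ/kg
Q = ṁ·Δh = 1959 kg/h × 547.6 kJ/kg = 1.0727e+06 kJ/h
|Q| = 297.98 kW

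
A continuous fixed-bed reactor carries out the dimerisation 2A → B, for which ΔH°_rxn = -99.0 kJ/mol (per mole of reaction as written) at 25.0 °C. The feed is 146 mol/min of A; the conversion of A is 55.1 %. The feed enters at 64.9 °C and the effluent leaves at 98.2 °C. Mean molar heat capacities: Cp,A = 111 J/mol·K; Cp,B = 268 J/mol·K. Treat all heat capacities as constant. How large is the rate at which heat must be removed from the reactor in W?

Q_out = 55100 W

Extent of reaction ξ = 0.551 × 146 / 2 = 40.223 mol/min
Reaction term: ξ·ΔH°_rxn = 40.223 × -99.0 = -3982.1 kJ/min
Sensible, feed 64.9→25 °C: -646.62 kJ/min
Outlet flows (mol/min): A 65.554, B 40.223
Sensible, products 25→98.2 °C: 1321.7 kJ/min
Q = ΔH = -3307 kJ/min = -55.116 kW
Heat removed = 55116 W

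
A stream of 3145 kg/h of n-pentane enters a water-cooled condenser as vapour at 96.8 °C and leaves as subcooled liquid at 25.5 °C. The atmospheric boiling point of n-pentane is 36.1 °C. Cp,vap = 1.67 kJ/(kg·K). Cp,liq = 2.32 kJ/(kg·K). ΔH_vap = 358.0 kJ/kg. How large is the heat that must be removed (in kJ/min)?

vapour 96.8→36.1 °C: -101.37 kJ/kg
condensation at 36.1 °C: -358 kJ/kg
liquid 36.1→25.5 °C: -24.592 kJ/kg
Δh = -101.37 + -358 + -24.592 = -483.96 kJ/kg
Q = ṁ·Δh = 3145 kg/h × -483.96 kJ/kg = -1.5221e+06 kJ/h
|Q| = 422.79 kW = 25368 kJ/min

Q_c = 25400 kJ/min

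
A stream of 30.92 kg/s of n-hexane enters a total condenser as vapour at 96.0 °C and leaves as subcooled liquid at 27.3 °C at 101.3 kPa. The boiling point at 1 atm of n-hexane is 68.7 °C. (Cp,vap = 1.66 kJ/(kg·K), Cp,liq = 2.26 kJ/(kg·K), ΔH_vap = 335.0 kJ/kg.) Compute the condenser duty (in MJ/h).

vapour 96.0→68.7 °C: -45.318 kJ/kg
condensation at 68.7 °C: -335 kJ/kg
liquid 68.7→27.3 °C: -93.564 kJ/kg
Δh = -45.318 + -335 + -93.564 = -473.88 kJ/kg
Q = ṁ·Δh = 30.92 kg/s × -473.88 kJ/kg = -14652 kJ/s
|Q| = 14652 kW = 52749 MJ/h

Q_c = 52700 MJ/h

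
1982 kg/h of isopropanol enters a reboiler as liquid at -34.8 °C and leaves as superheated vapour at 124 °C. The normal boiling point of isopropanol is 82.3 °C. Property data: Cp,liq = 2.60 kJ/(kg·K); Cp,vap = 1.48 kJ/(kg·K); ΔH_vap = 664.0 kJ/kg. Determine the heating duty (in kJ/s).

liquid -34.8→82.3 °C: 304.46 kJ/kg
vaporisation at 82.3 °C: 664 kJ/kg
vapour 82.3→124 °C: 61.716 kJ/kg
Δh = 304.46 + 664 + 61.716 = 1030.2 kJ/kg
Q = ṁ·Δh = 1982 kg/h × 1030.2 kJ/kg = 2.0418e+06 kJ/h
|Q| = 567.17 kW

Q = 567 kJ/s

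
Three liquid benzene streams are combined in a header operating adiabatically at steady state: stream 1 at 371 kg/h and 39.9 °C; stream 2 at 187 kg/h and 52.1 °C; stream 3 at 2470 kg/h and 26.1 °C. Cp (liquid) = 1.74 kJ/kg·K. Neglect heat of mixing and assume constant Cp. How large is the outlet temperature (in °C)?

T_out = 29.4 °C

No heat crosses the boundary, so H_out = H_in.
Σ ṁᵢCp,ᵢTᵢ = 371×1.74×39.9 + 187×1.74×52.1 + 2470×1.74×26.1 = 154880
Σ ṁᵢCp,ᵢ = 371×1.74 + 187×1.74 + 2470×1.74 = 5268.7
T_out = 154880 / 5268.7 = 29.396 °C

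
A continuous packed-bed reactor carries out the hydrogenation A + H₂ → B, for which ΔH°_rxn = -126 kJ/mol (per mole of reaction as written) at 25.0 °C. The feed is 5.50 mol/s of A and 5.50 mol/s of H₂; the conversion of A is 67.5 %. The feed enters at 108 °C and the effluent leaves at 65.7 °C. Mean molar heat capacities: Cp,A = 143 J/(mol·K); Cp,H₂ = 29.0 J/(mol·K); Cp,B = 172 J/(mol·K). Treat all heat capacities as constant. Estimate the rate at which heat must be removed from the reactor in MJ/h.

Q_out = 1830 MJ/h

Extent of reaction ξ = 0.675 × 5.50 = 3.7125 mol/s
Reaction term: ξ·ΔH°_rxn = 3.7125 × -126 = -467.78 kJ/s
Sensible, feed 108→25 °C: -78.518 kJ/s
Outlet flows (mol/s): A 1.7875, H₂ 1.7875, B 3.7125
Sensible, products 25→65.7 °C: 38.502 kJ/s
Q = ΔH = -507.79 kJ/s = -507.79 kW
Heat removed = 1828 MJ/h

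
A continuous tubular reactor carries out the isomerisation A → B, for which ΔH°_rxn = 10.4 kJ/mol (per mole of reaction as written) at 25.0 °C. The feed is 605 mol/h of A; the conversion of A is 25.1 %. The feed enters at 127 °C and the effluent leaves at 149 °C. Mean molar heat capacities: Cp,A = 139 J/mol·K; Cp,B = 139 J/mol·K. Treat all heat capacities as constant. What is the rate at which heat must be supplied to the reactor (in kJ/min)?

Q_in = 57.2 kJ/min

Extent of reaction ξ = 0.251 × 605 = 151.85 mol/h
Reaction term: ξ·ΔH°_rxn = 151.85 × 10.4 = 1579.3 kJ/h
Sensible, feed 127→25 °C: -8577.7 kJ/h
Outlet flows (mol/h): A 453.14, B 151.85
Sensible, products 25→149 °C: 10428 kJ/h
Q = ΔH = 3429.4 kJ/h = 0.95261 kW
Heat supplied = 57.156 kJ/min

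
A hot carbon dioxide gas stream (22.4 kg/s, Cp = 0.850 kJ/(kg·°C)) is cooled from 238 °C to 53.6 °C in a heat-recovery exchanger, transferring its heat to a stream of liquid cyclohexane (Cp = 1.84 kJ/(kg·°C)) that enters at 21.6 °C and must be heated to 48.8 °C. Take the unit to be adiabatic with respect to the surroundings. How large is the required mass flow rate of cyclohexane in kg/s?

Heat released by hot stream: Q = 22.4 × 0.850 × (238 − 53.6) = 3511 kJ/s
Energy balance on cold side (adiabatic exchanger): Q = ṁ_c·Cp_c·(T_c,out − T_c,in)
ṁ_c = 3511 / [1.84 × (48.8 − 21.6)] = 70.152 kg/s

ṁ_c = 70.2 kg/s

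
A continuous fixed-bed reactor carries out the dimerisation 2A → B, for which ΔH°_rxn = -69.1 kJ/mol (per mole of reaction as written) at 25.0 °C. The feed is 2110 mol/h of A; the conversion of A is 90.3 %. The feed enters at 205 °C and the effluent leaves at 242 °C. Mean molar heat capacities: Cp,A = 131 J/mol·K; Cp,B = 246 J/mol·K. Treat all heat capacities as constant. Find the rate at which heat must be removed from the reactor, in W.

Q_out = 16400 W

Extent of reaction ξ = 0.903 × 2110 / 2 = 952.67 mol/h
Reaction term: ξ·ΔH°_rxn = 952.67 × -69.1 = -65829 kJ/h
Sensible, feed 205→25 °C: -49754 kJ/h
Outlet flows (mol/h): A 204.67, B 952.67
Sensible, products 25→242 °C: 56673 kJ/h
Q = ΔH = -58910 kJ/h = -16.364 kW
Heat removed = 16364 W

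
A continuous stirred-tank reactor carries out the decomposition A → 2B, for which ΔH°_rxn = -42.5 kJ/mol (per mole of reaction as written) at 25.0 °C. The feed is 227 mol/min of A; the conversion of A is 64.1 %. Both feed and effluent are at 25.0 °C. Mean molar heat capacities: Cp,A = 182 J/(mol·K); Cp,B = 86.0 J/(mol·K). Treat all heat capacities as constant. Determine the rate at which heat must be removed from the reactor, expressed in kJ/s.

Q_out = 103 kJ/s

Extent of reaction ξ = 0.641 × 227 = 145.51 mol/min
Reaction term: ξ·ΔH°_rxn = 145.51 × -42.5 = -6184 kJ/min
Q = ΔH = -6184 kJ/min = -103.07 kW
Heat removed = 103.07 kJ/s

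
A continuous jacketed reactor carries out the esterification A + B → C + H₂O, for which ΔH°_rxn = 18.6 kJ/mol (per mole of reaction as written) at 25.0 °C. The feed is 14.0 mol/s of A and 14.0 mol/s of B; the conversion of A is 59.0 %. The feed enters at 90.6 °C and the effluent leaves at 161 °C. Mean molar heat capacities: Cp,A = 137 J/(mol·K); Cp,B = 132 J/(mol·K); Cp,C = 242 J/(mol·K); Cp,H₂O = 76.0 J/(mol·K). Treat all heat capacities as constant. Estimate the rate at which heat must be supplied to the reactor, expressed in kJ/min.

Extent of reaction ξ = 0.590 × 14.0 = 8.26 mol/s
Reaction term: ξ·ΔH°_rxn = 8.26 × 18.6 = 153.64 kJ/s
Sensible, feed 90.6→25 °C: -247.05 kJ/s
Outlet flows (mol/s): A 5.74, B 5.74, C 8.26, H₂O 8.26
Sensible, products 25→161 °C: 567.22 kJ/s
Q = ΔH = 473.81 kJ/s = 473.81 kW
Heat supplied = 28428 kJ/min

Q_in = 28400 kJ/min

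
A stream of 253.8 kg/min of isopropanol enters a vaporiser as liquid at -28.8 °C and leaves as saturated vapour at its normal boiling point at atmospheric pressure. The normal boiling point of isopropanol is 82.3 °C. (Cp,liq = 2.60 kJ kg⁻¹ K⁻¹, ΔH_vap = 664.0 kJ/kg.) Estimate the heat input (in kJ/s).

liquid -28.8→82.3 °C: 288.86 kJ/kg
vaporisation at 82.3 °C: 664 kJ/kg
Δh = 288.86 + 664 = 952.86 kJ/kg
Q = ṁ·Δh = 253.8 kg/min × 952.86 kJ/kg = 241840 kJ/min
|Q| = 4030.6 kW

Q = 4030 kJ/s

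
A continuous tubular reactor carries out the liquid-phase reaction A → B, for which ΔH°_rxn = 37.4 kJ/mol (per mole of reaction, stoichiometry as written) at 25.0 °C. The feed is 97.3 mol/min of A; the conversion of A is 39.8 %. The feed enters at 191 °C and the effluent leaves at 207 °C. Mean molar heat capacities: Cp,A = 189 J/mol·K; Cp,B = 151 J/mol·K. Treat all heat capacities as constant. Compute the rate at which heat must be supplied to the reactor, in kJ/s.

Q_in = 24.6 kJ/s

Extent of reaction ξ = 0.398 × 97.3 = 38.725 mol/min
Reaction term: ξ·ΔH°_rxn = 38.725 × 37.4 = 1448.3 kJ/min
Sensible, feed 191→25 °C: -3052.7 kJ/min
Outlet flows (mol/min): A 58.575, B 38.725
Sensible, products 25→207 °C: 3079.1 kJ/min
Q = ΔH = 1474.7 kJ/min = 24.579 kW
Heat supplied = 24.579 kJ/s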